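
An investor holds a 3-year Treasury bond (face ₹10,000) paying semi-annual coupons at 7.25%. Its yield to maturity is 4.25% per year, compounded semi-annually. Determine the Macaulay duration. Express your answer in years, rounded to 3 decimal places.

2.761 years

Periodic yield y = 0.02125. Discount each cash flow and weight by its period:
  t   CF        PV=CF/(1+0.02125)^t    t·PV
  1       362.50       354.9572       354.9572
  2       362.50       347.5713       695.1425
  3       362.50       340.3391     1,021.0172
  4       362.50       333.2573     1,333.0294
  5       362.50       326.3230     1,631.6149
  6    10,362.50     9,134.2339    54,805.4031
  Σ                 10,836.6817    59,841.1643
Price P = Σ PV = 10,836.6817.
Macaulay duration = Σ(t·PV) / P = 59,841.1643 / 10,836.6817 = 5.52209 half-year periods.
In years: 5.52209 / 2 = 2.76105 years.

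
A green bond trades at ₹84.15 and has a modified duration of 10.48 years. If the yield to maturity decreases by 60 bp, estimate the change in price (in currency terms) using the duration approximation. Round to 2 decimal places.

+₹5.29

Duration approximation: ΔP/P ≈ -D_mod · Δy = -10.48 × (-0.006) = +0.062880.
ΔP ≈ 84.15 × (+0.062880) = +5.291352.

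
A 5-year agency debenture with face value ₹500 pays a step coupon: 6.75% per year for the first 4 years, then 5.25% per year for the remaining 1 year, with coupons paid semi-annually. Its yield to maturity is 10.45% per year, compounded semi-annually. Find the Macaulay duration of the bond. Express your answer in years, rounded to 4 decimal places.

4.2565 years

Periodic yield y = 0.05225. Discount each cash flow and weight by its period:
  t   CF        PV=CF/(1+0.05225)^t    t·PV
  1       16.875        16.0371        16.0371
  2       16.875        15.2407        30.4815
  3       16.875        14.4839        43.4518
  4       16.875        13.7647        55.0590
  5       16.875        13.0812        65.4062
  6       16.875        12.4317        74.5901
  7       16.875        11.8144        82.7007
  8       16.875        11.2277        89.8219
  9       13.125         8.2991        74.6915
  10     513.125       308.3428     3,083.4281
  Σ                    424.7234     3,615.6680
Price P = Σ PV = 424.7234.
Macaulay duration = Σ(t·PV) / P = 3,615.6680 / 424.7234 = 8.51299 half-year periods.
In years: 8.51299 / 2 = 4.25650 years.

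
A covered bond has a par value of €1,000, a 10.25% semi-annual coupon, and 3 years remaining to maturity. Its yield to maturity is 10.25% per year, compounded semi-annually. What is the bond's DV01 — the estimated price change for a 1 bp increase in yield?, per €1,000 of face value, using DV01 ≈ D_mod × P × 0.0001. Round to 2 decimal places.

€0.25

Periodic yield y = 0.05125.
  t   CF        PV=CF/(1+0.05125)^t    t·PV
  1        51.25        48.7515        48.7515
  2        51.25        46.3748        92.7496
  3        51.25        44.1139       132.3418
  4        51.25        41.9633       167.8533
  5        51.25        39.9175       199.5877
  6     1,051.25       778.8789     4,673.2736
  Σ                  1,000.0000     5,314.5575
P = 1,000.0000; D_Mac = 5.31456 half-year periods = 2.65728 yrs; D_mod = 2.52773 yrs.
DV01 ≈ 2.52773 × 1,000.0000 × 0.0001 = 0.252773.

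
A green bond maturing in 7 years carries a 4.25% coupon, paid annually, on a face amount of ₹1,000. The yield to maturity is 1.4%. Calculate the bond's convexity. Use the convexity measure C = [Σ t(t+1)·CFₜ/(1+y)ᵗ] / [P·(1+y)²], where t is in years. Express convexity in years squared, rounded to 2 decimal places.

With y = 0.014:
  t   CF        PV=CF/(1+0.014)^t    t·PV        t(t+1)·PV
  1        42.50        41.9132        41.9132          83.8264
  2        42.50        41.3345        82.6691         248.0072
  3        42.50        40.7638       122.2915         489.1661
  4        42.50        40.2010       160.8041         804.0205
  5        42.50        39.6460       198.2299       1,189.3794
  6        42.50        39.0986       234.5916       1,642.1412
  7     1,042.50       945.8241     6,620.7687      52,966.1499
  Σ                  1,188.7813     7,461.2681      57,422.6907
P = 1,188.7813.
Convexity = Σ t(t+1)·PV / [P·(1+y)²] = 57,422.6907 / (1,188.7813 × 1.028196) = 46.97921.

46.98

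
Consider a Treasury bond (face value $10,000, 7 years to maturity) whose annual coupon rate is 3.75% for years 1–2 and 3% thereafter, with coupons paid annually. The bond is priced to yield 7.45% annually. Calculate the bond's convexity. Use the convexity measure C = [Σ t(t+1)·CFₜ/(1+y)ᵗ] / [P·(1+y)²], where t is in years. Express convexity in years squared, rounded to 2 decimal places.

41.60

With y = 0.0745:
  t   CF        PV=CF/(1+0.0745)^t    t·PV        t(t+1)·PV
  1       375.00       348.9995       348.9995         697.9991
  2       375.00       324.8018       649.6036       1,948.8108
  3       300.00       241.8254       725.4763       2,901.9053
  4       300.00       225.0586       900.2343       4,501.1716
  5       300.00       209.4542     1,047.2712       6,283.6272
  6       300.00       194.9318     1,169.5909       8,187.1364
  7    10,300.00     6,228.6265    43,600.3852     348,803.0814
  Σ                  7,773.6979    48,441.5611     373,323.7318
P = 7,773.6979.
Convexity = Σ t(t+1)·PV / [P·(1+y)²] = 373,323.7318 / (7,773.6979 × 1.154550) = 41.59538.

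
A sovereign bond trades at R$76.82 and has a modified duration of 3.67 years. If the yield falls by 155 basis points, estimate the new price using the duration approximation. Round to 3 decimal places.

R$81.190

Duration approximation: ΔP/P ≈ -D_mod · Δy = -3.67 × (-0.0155) = +0.056885.
New price ≈ 76.82 × (1 + 0.056885) = 81.1899057.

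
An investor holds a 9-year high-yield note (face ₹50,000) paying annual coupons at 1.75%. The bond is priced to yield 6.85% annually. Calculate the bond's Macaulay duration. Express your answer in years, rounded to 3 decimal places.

8.235 years

Periodic yield y = 0.0685. Discount each cash flow and weight by its year:
  t   CF        PV=CF/(1+0.0685)^t    t·PV
  1       875.00       818.9050       818.9050
  2       875.00       766.4062     1,532.8124
  3       875.00       717.2730     2,151.8190
  4       875.00       671.2896     2,685.1586
  5       875.00       628.2542     3,141.2711
  6       875.00       587.9778     3,527.8665
  7       875.00       550.2833     3,851.9834
  8       875.00       515.0055     4,120.0438
  9    50,875.00    28,024.2297   252,218.0671
  Σ                 33,279.6243   274,047.9269
Price P = Σ PV = 33,279.6243.
Macaulay duration = Σ(t·PV) / P = 274,047.9269 / 33,279.6243 = 8.23471 years.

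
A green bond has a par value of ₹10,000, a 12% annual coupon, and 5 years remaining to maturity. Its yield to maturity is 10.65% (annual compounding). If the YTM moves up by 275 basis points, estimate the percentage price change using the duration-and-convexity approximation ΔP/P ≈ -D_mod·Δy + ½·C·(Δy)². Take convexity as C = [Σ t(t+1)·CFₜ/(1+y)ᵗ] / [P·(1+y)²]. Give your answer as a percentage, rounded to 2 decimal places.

With y = 0.1065:
  t   CF        PV=CF/(1+0.1065)^t    t·PV        t(t+1)·PV
  1     1,200.00     1,084.5007     1,084.5007       2,169.0014
  2     1,200.00       980.1181     1,960.2362       5,880.7086
  3     1,200.00       885.7823     2,657.3469      10,629.3874
  4     1,200.00       800.5262     3,202.1050      16,010.5248
  5    11,200.00     6,752.4431    33,762.2154     202,573.2921
  Σ                 10,503.3704    42,666.4041     237,262.9143
P = 10,503.3704; D_Mac = 4.06216 yrs; D_mod = 3.67118 yrs; C = 18.45008.
Duration effect: -3.67118 × (+0.0275) = -0.100958
Convexity effect: 0.5 × 18.45008 × (0.0275)² = +0.0069764
ΔP/P ≈ -0.100958 + 0.0069764 = -0.093981 = -9.3981%.

-9.40%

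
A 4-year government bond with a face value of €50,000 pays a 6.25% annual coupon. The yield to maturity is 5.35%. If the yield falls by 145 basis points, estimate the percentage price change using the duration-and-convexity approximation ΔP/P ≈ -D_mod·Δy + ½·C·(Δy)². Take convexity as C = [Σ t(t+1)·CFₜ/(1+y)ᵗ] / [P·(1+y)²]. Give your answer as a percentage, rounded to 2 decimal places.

+5.21%

With y = 0.0535:
  t   CF        PV=CF/(1+0.0535)^t    t·PV        t(t+1)·PV
  1     3,125.00     2,966.3028     2,966.3028       5,932.6056
  2     3,125.00     2,815.6647     5,631.3295      16,893.9884
  3     3,125.00     2,672.6765     8,018.0296      32,072.1185
  4    53,125.00    43,128.1454   172,512.5817     862,562.9086
  Σ                 51,582.7895   189,128.2436     917,461.6211
P = 51,582.7895; D_Mac = 3.66650 yrs; D_mod = 3.48030 yrs; C = 16.02559.
Duration effect: -3.48030 × (-0.0145) = +0.050464
Convexity effect: 0.5 × 16.02559 × (-0.0145)² = +0.0016847
ΔP/P ≈ +0.050464 + 0.0016847 = +0.052149 = +5.2149%.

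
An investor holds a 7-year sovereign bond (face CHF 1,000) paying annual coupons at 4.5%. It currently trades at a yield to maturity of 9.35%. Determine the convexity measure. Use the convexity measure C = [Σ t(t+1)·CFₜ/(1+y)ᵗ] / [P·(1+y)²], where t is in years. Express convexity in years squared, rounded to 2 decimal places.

38.16

With y = 0.0935:
  t   CF        PV=CF/(1+0.0935)^t    t·PV        t(t+1)·PV
  1        45.00        41.1523        41.1523          82.3045
  2        45.00        37.6335        75.2671         225.8012
  3        45.00        34.4157       103.2470         412.9880
  4        45.00        31.4729       125.8918         629.4589
  5        45.00        28.7818       143.9092         863.4552
  6        45.00        26.3208       157.9251       1,105.4754
  7     1,045.00       558.9652     3,912.7565      31,302.0518
  Σ                    758.7423     4,560.1488      34,621.5350
P = 758.7423.
Convexity = Σ t(t+1)·PV / [P·(1+y)²] = 34,621.5350 / (758.7423 × 1.195742) = 38.16053.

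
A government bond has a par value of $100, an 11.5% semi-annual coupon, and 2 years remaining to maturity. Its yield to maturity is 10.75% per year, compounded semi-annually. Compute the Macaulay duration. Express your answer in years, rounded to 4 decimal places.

Periodic yield y = 0.05375. Discount each cash flow and weight by its period:
  t   CF        PV=CF/(1+0.05375)^t    t·PV
  1         5.75         5.4567         5.4567
  2         5.75         5.1784        10.3567
  3         5.75         4.9142        14.7427
  4       105.75        85.7689       343.0757
  Σ                    101.3182       373.6319
Price P = Σ PV = 101.3182.
Macaulay duration = Σ(t·PV) / P = 373.6319 / 101.3182 = 3.68771 half-year periods.
In years: 3.68771 / 2 = 1.84385 years.

1.8439 years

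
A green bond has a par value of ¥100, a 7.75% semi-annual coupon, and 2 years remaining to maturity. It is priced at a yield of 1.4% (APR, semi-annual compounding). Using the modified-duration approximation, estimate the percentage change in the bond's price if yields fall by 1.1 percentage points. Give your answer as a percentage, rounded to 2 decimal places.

+2.07%

Periodic yield y = 0.007. Modified duration first:
  t   CF        PV=CF/(1+0.007)^t    t·PV
  1        3.875         3.8481         3.8481
  2        3.875         3.8213         7.6426
  3        3.875         3.7948        11.3843
  4      103.875       101.0167       404.0668
  Σ                    112.4808       426.9417
P = 112.4808; D_Mac = 3.79568 half-year periods = 1.89784 yrs; D_mod = 1.89784/(1+0.007) = 1.88465 yrs.
ΔP/P ≈ -D_mod · Δy = -1.88465 × (-0.011) = +0.020731 = +2.0731%.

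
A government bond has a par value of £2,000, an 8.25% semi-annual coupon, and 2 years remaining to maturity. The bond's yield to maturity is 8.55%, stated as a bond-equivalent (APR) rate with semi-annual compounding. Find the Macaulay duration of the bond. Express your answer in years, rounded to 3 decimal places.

Periodic yield y = 0.04275. Discount each cash flow and weight by its period:
  t   CF        PV=CF/(1+0.04275)^t    t·PV
  1        82.50        79.1177        79.1177
  2        82.50        75.8741       151.7482
  3        82.50        72.7635       218.2904
  4     2,082.50     1,761.4252     7,045.7010
  Σ                  1,989.1805     7,494.8573
Price P = Σ PV = 1,989.1805.
Macaulay duration = Σ(t·PV) / P = 7,494.8573 / 1,989.1805 = 3.76781 half-year periods.
In years: 3.76781 / 2 = 1.88391 years.

1.884 years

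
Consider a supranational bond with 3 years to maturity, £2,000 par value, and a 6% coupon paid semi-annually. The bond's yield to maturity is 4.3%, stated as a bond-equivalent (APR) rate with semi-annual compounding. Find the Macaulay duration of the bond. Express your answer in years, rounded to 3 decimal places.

2.796 years

Periodic yield y = 0.0215. Discount each cash flow and weight by its period:
  t   CF        PV=CF/(1+0.0215)^t    t·PV
  1        60.00        58.7372        58.7372
  2        60.00        57.5009       115.0018
  3        60.00        56.2906       168.8719
  4        60.00        55.1059       220.4234
  5        60.00        53.9460       269.7301
  6     2,060.00     1,813.1636    10,878.9817
  Σ                  2,094.7442    11,711.7460
Price P = Σ PV = 2,094.7442.
Macaulay duration = Σ(t·PV) / P = 11,711.7460 / 2,094.7442 = 5.59102 half-year periods.
In years: 5.59102 / 2 = 2.79551 years.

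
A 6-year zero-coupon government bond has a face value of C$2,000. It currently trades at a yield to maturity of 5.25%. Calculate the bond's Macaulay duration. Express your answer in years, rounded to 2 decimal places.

6.00 years

A zero-coupon bond has a single cash flow at maturity, so its Macaulay duration equals its maturity: 6 years.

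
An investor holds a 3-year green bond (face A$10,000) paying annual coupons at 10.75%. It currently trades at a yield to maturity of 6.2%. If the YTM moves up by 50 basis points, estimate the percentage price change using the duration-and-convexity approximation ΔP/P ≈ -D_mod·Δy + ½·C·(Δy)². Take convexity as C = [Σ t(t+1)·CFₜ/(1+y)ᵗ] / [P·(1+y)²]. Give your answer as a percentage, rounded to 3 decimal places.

With y = 0.062:
  t   CF        PV=CF/(1+0.062)^t    t·PV        t(t+1)·PV
  1     1,075.00     1,012.2411     1,012.2411       2,024.4821
  2     1,075.00       953.1460     1,906.2920       5,718.8760
  3    11,075.00     9,246.3469    27,739.0408     110,956.1632
  Σ                 11,211.7340    30,657.5739     118,699.5213
P = 11,211.7340; D_Mac = 2.73442 yrs; D_mod = 2.57478 yrs; C = 9.38701.
Duration effect: -2.57478 × (+0.005) = -0.012874
Convexity effect: 0.5 × 9.38701 × (0.005)² = +0.0001173
ΔP/P ≈ -0.012874 + 0.0001173 = -0.012757 = -1.2757%.

-1.276%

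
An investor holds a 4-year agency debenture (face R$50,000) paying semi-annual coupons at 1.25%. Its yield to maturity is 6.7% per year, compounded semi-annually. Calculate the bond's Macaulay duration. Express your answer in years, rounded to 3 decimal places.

Periodic yield y = 0.0335. Discount each cash flow and weight by its period:
  t   CF        PV=CF/(1+0.0335)^t    t·PV
  1       312.50       302.3706       302.3706
  2       312.50       292.5695       585.1390
  3       312.50       283.0861       849.2584
  4       312.50       273.9101     1,095.6405
  5       312.50       265.0316     1,325.1579
  6       312.50       256.4408     1,538.6448
  7       312.50       248.1285     1,736.8995
  8    50,312.50    38,653.7871   309,230.2966
  Σ                 40,575.3243   316,663.4073
Price P = Σ PV = 40,575.3243.
Macaulay duration = Σ(t·PV) / P = 316,663.4073 / 40,575.3243 = 7.80433 half-year periods.
In years: 7.80433 / 2 = 3.90217 years.

3.902 years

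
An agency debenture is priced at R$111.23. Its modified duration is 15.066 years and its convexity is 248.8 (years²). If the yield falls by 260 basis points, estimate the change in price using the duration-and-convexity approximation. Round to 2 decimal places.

+R$52.92

Duration effect: -D_mod·Δy = -15.066 × (-0.026) = +0.391716
Convexity effect: ½·C·(Δy)² = 0.5 × 248.8 × (-0.026)² = +0.0840944
ΔP/P ≈ +0.391716 + 0.0840944 = +0.4758104
ΔP ≈ 111.23 × (+0.4758104) = +52.924390792.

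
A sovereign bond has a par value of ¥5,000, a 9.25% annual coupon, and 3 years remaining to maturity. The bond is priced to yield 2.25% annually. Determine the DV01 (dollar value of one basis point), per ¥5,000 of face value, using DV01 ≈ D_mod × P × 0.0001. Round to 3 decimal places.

Periodic yield y = 0.0225.
  t   CF        PV=CF/(1+0.0225)^t    t·PV
  1       462.50       452.3227       452.3227
  2       462.50       442.3694       884.7389
  3     5,462.50     5,109.7717    15,329.3152
  Σ                  6,004.4639    16,666.3768
P = 6,004.4639; D_Mac = 2.77566 yrs; D_mod = 2.71459 yrs.
DV01 ≈ 2.71459 × 6,004.4639 × 0.0001 = 1.629964.

¥1.630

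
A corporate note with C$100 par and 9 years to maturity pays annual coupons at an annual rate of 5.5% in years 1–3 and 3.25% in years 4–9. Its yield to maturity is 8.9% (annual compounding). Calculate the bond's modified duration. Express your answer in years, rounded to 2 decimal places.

Periodic yield y = 0.089. First find Macaulay duration:
  t   CF        PV=CF/(1+0.089)^t    t·PV
  1         5.50         5.0505         5.0505
  2         5.50         4.6377         9.2755
  3         5.50         4.2587        12.7762
  4         3.25         2.3109         9.2434
  5         3.25         2.1220        10.6100
  6         3.25         1.9486        11.6914
  7         3.25         1.7893        12.5252
  8         3.25         1.6431        13.1447
  9       103.25        47.9335       431.4015
  Σ                     71.6943       515.7184
P = 71.6943; Macaulay duration = 515.7184 / 71.6943 = 7.19330 years.
Modified duration = D_Mac / (1 + y) = 7.19330 / 1.089 = 6.60542 years.

6.61 years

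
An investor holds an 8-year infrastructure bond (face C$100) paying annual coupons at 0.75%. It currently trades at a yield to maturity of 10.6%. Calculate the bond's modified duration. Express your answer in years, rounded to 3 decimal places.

6.940 years

Periodic yield y = 0.106. First find Macaulay duration:
  t   CF        PV=CF/(1+0.106)^t    t·PV
  1         0.75         0.6781         0.6781
  2         0.75         0.6131         1.2263
  3         0.75         0.5544         1.6631
  4         0.75         0.5012         2.0049
  5         0.75         0.4532         2.2660
  6         0.75         0.4098         2.4586
  7         0.75         0.3705         2.5934
  8       100.75        44.9991       359.9930
  Σ                     48.5794       372.8833
P = 48.5794; Macaulay duration = 372.8833 / 48.5794 = 7.67575 years.
Modified duration = D_Mac / (1 + y) = 7.67575 / 1.106 = 6.94010 years.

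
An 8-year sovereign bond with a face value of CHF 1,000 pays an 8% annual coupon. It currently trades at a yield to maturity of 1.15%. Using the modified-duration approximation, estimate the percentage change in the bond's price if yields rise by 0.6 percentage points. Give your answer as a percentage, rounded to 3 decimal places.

Periodic yield y = 0.0115. Modified duration first:
  t   CF        PV=CF/(1+0.0115)^t    t·PV
  1        80.00        79.0905        79.0905
  2        80.00        78.1913       156.3825
  3        80.00        77.3023       231.9069
  4        80.00        76.4234       305.6937
  5        80.00        75.5545       377.7727
  6        80.00        74.6955       448.1732
  7        80.00        73.8463       516.9241
  8     1,080.00       985.5908     7,884.7267
  Σ                  1,520.6946    10,000.6703
P = 1,520.6946; D_Mac = 6.57638 yrs; D_mod = 6.57638/(1+0.0115) = 6.50161 yrs.
ΔP/P ≈ -D_mod · Δy = -6.50161 × (+0.006) = -0.039010 = -3.9010%.

-3.901%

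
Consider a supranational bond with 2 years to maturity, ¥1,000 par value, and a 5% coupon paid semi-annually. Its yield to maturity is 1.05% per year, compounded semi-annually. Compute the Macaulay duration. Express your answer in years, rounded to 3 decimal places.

1.931 years

Periodic yield y = 0.00525. Discount each cash flow and weight by its period:
  t   CF        PV=CF/(1+0.00525)^t    t·PV
  1        25.00        24.8694        24.8694
  2        25.00        24.7396        49.4791
  3        25.00        24.6103        73.8310
  4     1,025.00     1,003.7546     4,015.0183
  Σ                  1,077.9739     4,163.1979
Price P = Σ PV = 1,077.9739.
Macaulay duration = Σ(t·PV) / P = 4,163.1979 / 1,077.9739 = 3.86206 half-year periods.
In years: 3.86206 / 2 = 1.93103 years.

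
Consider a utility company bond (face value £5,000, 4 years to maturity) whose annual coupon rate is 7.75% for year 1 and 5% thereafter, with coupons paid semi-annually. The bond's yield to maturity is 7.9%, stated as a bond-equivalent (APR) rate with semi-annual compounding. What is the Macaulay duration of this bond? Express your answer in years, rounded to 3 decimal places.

3.573 years

Periodic yield y = 0.0395. Discount each cash flow and weight by its period:
  t   CF        PV=CF/(1+0.0395)^t    t·PV
  1       193.75       186.3877       186.3877
  2       193.75       179.3051       358.6103
  3       125.00       111.2850       333.8549
  4       125.00       107.0563       428.2250
  5       125.00       102.9882       514.9411
  6       125.00        99.0748       594.4486
  7       125.00        95.3100       667.1701
  8     5,125.00     3,759.2215    30,073.7723
  Σ                  4,640.6286    33,157.4100
Price P = Σ PV = 4,640.6286.
Macaulay duration = Σ(t·PV) / P = 33,157.4100 / 4,640.6286 = 7.14503 half-year periods.
In years: 7.14503 / 2 = 3.57251 years.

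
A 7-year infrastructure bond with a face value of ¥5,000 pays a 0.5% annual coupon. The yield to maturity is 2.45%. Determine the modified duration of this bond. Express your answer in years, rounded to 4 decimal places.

6.7228 years

Periodic yield y = 0.0245. First find Macaulay duration:
  t   CF        PV=CF/(1+0.0245)^t    t·PV
  1        25.00        24.4021        24.4021
  2        25.00        23.8186        47.6372
  3        25.00        23.2490        69.7470
  4        25.00        22.6930        90.7721
  5        25.00        22.1503       110.7516
  6        25.00        21.6206       129.7237
  7     5,025.00     4,241.8209    29,692.7463
  Σ                  4,379.7546    30,165.7800
P = 4,379.7546; Macaulay duration = 30,165.7800 / 4,379.7546 = 6.88755 years.
Modified duration = D_Mac / (1 + y) = 6.88755 / 1.0245 = 6.72284 years.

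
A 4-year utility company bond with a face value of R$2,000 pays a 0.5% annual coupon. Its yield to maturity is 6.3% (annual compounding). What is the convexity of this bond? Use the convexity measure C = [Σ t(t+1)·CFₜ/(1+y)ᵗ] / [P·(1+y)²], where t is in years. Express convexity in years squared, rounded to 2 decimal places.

17.50

With y = 0.063:
  t   CF        PV=CF/(1+0.063)^t    t·PV        t(t+1)·PV
  1        10.00         9.4073         9.4073          18.8147
  2        10.00         8.8498        17.6996          53.0988
  3        10.00         8.3253        24.9759          99.9037
  4     2,010.00     1,574.2112     6,296.8448      31,484.2241
  Σ                  1,600.7936     6,348.9277      31,656.0413
P = 1,600.7936.
Convexity = Σ t(t+1)·PV / [P·(1+y)²] = 31,656.0413 / (1,600.7936 × 1.129969) = 17.50067.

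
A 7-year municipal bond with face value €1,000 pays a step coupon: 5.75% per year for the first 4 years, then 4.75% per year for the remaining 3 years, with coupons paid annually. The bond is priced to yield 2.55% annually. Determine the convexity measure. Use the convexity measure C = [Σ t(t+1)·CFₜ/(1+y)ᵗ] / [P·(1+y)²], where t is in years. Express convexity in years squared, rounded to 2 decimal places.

43.85

With y = 0.0255:
  t   CF        PV=CF/(1+0.0255)^t    t·PV        t(t+1)·PV
  1        57.50        56.0702        56.0702         112.1404
  2        57.50        54.6760       109.3519         328.0558
  3        57.50        53.3164       159.9492         639.7968
  4        57.50        51.9906       207.9626       1,039.8129
  5        47.50        41.8808       209.4042       1,256.4249
  6        47.50        40.8394       245.0366       1,715.2559
  7     1,047.50       878.2221     6,147.5549      49,180.4395
  Σ                  1,176.9956     7,135.3296      54,271.9263
P = 1,176.9956.
Convexity = Σ t(t+1)·PV / [P·(1+y)²] = 54,271.9263 / (1,176.9956 × 1.051650) = 43.84591.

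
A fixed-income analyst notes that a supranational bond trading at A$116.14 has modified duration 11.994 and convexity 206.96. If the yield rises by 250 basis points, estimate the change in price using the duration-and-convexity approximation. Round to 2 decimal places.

Duration effect: -D_mod·Δy = -11.994 × (+0.025) = -0.299850
Convexity effect: ½·C·(Δy)² = 0.5 × 206.96 × (0.025)² = +0.0646750
ΔP/P ≈ -0.299850 + 0.0646750 = -0.235175
ΔP ≈ 116.14 × (-0.235175) = -27.3132245.

-A$27.31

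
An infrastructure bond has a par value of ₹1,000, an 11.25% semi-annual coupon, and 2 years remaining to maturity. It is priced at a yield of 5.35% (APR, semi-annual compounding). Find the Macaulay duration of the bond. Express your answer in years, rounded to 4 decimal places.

1.8546 years

Periodic yield y = 0.02675. Discount each cash flow and weight by its period:
  t   CF        PV=CF/(1+0.02675)^t    t·PV
  1        56.25        54.7845        54.7845
  2        56.25        53.3572       106.7144
  3        56.25        51.9671       155.9013
  4     1,056.25       950.4032     3,801.6127
  Σ                  1,110.5120     4,119.0129
Price P = Σ PV = 1,110.5120.
Macaulay duration = Σ(t·PV) / P = 4,119.0129 / 1,110.5120 = 3.70911 half-year periods.
In years: 3.70911 / 2 = 1.85456 years.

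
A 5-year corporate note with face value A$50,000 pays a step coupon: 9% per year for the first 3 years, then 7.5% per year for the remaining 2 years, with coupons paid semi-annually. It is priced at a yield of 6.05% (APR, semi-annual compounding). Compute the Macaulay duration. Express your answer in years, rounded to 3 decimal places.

4.191 years

Periodic yield y = 0.03025. Discount each cash flow and weight by its period:
  t   CF        PV=CF/(1+0.03025)^t    t·PV
  1     2,250.00     2,183.9359     2,183.9359
  2     2,250.00     2,119.8116     4,239.6233
  3     2,250.00     2,057.5701     6,172.7104
  4     2,250.00     1,997.1562     7,988.6247
  5     2,250.00     1,938.5161     9,692.5803
  6     2,250.00     1,881.5977    11,289.5863
  7     1,875.00     1,521.9588    10,653.7119
  8     1,875.00     1,477.2714    11,818.1711
  9     1,875.00     1,433.8960    12,905.0643
  10   51,875.00    38,506.3078   385,063.0777
  Σ                 55,118.0217   462,007.0860
Price P = Σ PV = 55,118.0217.
Macaulay duration = Σ(t·PV) / P = 462,007.0860 / 55,118.0217 = 8.38214 half-year periods.
In years: 8.38214 / 2 = 4.19107 years.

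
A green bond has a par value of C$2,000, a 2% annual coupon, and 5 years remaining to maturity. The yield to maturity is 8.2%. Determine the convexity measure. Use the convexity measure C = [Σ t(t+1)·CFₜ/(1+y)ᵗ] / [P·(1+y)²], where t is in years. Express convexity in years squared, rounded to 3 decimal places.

With y = 0.082:
  t   CF        PV=CF/(1+0.082)^t    t·PV        t(t+1)·PV
  1        40.00        36.9686        36.9686          73.9372
  2        40.00        34.1669        68.3338         205.0013
  3        40.00        31.5775        94.7326         378.9304
  4        40.00        29.1844       116.7376         583.6882
  5     2,040.00     1,375.6054     6,878.0269      41,268.1612
  Σ                  1,507.5028     7,194.7995      42,509.7183
P = 1,507.5028.
Convexity = Σ t(t+1)·PV / [P·(1+y)²] = 42,509.7183 / (1,507.5028 × 1.170724) = 24.08660.

24.087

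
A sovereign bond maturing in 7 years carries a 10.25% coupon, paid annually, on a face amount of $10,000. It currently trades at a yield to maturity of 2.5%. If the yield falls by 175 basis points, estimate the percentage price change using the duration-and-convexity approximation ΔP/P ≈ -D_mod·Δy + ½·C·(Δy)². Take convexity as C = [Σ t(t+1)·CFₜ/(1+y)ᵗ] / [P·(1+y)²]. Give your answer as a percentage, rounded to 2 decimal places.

With y = 0.025:
  t   CF        PV=CF/(1+0.025)^t    t·PV        t(t+1)·PV
  1     1,025.00     1,000.0000     1,000.0000       2,000.0000
  2     1,025.00       975.6098     1,951.2195       5,853.6585
  3     1,025.00       951.8144     2,855.4432      11,421.7728
  4     1,025.00       928.5994     3,714.3976      18,571.9882
  5     1,025.00       905.9506     4,529.7532      27,178.5193
  6     1,025.00       883.8543     5,303.1257      37,121.8801
  7    11,025.00     9,274.9492    64,924.6445     519,397.1561
  Σ                 14,920.7777    84,278.5838     621,544.9751
P = 14,920.7777; D_Mac = 5.64840 yrs; D_mod = 5.51064 yrs; C = 39.64910.
Duration effect: -5.51064 × (-0.0175) = +0.096436
Convexity effect: 0.5 × 39.64910 × (-0.0175)² = +0.0060713
ΔP/P ≈ +0.096436 + 0.0060713 = +0.102507 = +10.2507%.

+10.25%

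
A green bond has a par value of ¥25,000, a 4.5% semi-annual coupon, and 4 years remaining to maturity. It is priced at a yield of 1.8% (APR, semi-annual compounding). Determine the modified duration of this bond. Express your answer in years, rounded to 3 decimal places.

3.689 years

Periodic yield y = 0.009. First find Macaulay duration:
  t   CF        PV=CF/(1+0.009)^t    t·PV
  1       562.50       557.4827       557.4827
  2       562.50       552.5101     1,105.0201
  3       562.50       547.5818     1,642.7455
  4       562.50       542.6976     2,170.7902
  5       562.50       537.8568     2,689.2842
  6       562.50       533.0593     3,198.3558
  7       562.50       528.3046     3,698.1320
  8    25,562.50    23,794.3582   190,354.8657
  Σ                 27,593.8510   205,416.6762
P = 27,593.8510; Macaulay duration = 205,416.6762 / 27,593.8510 = 7.44429 half-year periods = 3.72215 years.
Modified duration = D_Mac / (1 + y) = 3.72215 / 1.009 = 3.68895 years.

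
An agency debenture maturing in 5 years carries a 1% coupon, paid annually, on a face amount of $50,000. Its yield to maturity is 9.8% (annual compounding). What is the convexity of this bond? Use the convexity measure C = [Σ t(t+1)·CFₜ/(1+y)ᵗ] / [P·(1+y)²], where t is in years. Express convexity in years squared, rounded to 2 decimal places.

With y = 0.098:
  t   CF        PV=CF/(1+0.098)^t    t·PV        t(t+1)·PV
  1       500.00       455.3734       455.3734         910.7468
  2       500.00       414.7299       829.4598       2,488.3793
  3       500.00       377.7139     1,133.1417       4,532.5670
  4       500.00       344.0017     1,376.0070       6,880.0349
  5    50,500.00    31,643.1476   158,215.7382     949,294.4292
  Σ                 33,234.9666   162,009.7201     964,106.1571
P = 33,234.9666.
Convexity = Σ t(t+1)·PV / [P·(1+y)²] = 964,106.1571 / (33,234.9666 × 1.205604) = 24.06162.

24.06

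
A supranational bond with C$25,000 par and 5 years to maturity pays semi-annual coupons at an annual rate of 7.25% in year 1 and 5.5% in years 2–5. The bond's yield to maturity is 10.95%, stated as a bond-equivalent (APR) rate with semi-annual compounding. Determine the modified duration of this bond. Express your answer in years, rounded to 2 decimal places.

4.06 years

Periodic yield y = 0.05475. First find Macaulay duration:
  t   CF        PV=CF/(1+0.05475)^t    t·PV
  1       906.25       859.2083       859.2083
  2       906.25       814.6085     1,629.2171
  3       687.50       585.9008     1,757.7024
  4       687.50       555.4879     2,221.9514
  5       687.50       526.6536     2,633.2678
  6       687.50       499.3160     2,995.8961
  7       687.50       473.3975     3,313.7825
  8       687.50       448.8244     3,590.5950
  9       687.50       425.5268     3,829.7410
  10   25,687.50    15,073.9302   150,739.3016
  Σ                 20,262.8539   173,570.6633
P = 20,262.8539; Macaulay duration = 173,570.6633 / 20,262.8539 = 8.56595 half-year periods = 4.28298 years.
Modified duration = D_Mac / (1 + y) = 4.28298 / 1.05475 = 4.06066 years.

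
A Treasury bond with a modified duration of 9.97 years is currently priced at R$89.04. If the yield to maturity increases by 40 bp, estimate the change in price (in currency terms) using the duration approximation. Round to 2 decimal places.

Duration approximation: ΔP/P ≈ -D_mod · Δy = -9.97 × (+0.004) = -0.039880.
ΔP ≈ 89.04 × (-0.039880) = -3.5509152.

-R$3.55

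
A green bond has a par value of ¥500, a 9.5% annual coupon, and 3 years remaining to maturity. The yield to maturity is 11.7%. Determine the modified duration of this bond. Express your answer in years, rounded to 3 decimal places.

2.453 years

Periodic yield y = 0.117. First find Macaulay duration:
  t   CF        PV=CF/(1+0.117)^t    t·PV
  1        47.50        42.5246        42.5246
  2        47.50        38.0704        76.1408
  3       547.50       392.8481     1,178.5442
  Σ                    473.4431     1,297.2095
P = 473.4431; Macaulay duration = 1,297.2095 / 473.4431 = 2.73995 years.
Modified duration = D_Mac / (1 + y) = 2.73995 / 1.117 = 2.45295 years.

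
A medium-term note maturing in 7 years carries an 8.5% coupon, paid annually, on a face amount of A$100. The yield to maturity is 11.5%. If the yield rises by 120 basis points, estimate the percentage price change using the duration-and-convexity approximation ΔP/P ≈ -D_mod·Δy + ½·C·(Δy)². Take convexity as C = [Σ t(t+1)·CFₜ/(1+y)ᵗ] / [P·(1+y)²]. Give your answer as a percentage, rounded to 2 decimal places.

With y = 0.115:
  t   CF        PV=CF/(1+0.115)^t    t·PV        t(t+1)·PV
  1         8.50         7.6233         7.6233          15.2466
  2         8.50         6.8371        13.6741          41.0223
  3         8.50         6.1319        18.3957          73.5827
  4         8.50         5.4995        21.9978         109.9891
  5         8.50         4.9322        24.6612         147.9673
  6         8.50         4.4235        26.5412         185.7886
  7       108.50        50.6414       354.4898       2,835.9182
  Σ                     86.0889       467.3831       3,409.5148
P = 86.0889; D_Mac = 5.42908 yrs; D_mod = 4.86913 yrs; C = 31.85633.
Duration effect: -4.86913 × (+0.012) = -0.058430
Convexity effect: 0.5 × 31.85633 × (0.012)² = +0.0022937
ΔP/P ≈ -0.058430 + 0.0022937 = -0.056136 = -5.6136%.

-5.61%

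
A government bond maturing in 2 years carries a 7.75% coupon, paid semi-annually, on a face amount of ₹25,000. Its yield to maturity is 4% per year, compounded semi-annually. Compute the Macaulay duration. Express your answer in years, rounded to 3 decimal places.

Periodic yield y = 0.02. Discount each cash flow and weight by its period:
  t   CF        PV=CF/(1+0.02)^t    t·PV
  1       968.75       949.7549       949.7549
  2       968.75       931.1323     1,862.2645
  3       968.75       912.8748     2,738.6243
  4    25,968.75    23,991.1109    95,964.4436
  Σ                 26,784.8728   101,515.0873
Price P = Σ PV = 26,784.8728.
Macaulay duration = Σ(t·PV) / P = 101,515.0873 / 26,784.8728 = 3.79002 half-year periods.
In years: 3.79002 / 2 = 1.89501 years.

1.895 years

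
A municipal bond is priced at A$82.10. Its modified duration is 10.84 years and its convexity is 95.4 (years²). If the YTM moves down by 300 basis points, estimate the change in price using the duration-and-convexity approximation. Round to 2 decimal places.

Duration effect: -D_mod·Δy = -10.84 × (-0.03) = +0.325200
Convexity effect: ½·C·(Δy)² = 0.5 × 95.4 × (-0.03)² = +0.0429300
ΔP/P ≈ +0.325200 + 0.0429300 = +0.368130
ΔP ≈ 82.10 × (+0.368130) = +30.223473.

+A$30.22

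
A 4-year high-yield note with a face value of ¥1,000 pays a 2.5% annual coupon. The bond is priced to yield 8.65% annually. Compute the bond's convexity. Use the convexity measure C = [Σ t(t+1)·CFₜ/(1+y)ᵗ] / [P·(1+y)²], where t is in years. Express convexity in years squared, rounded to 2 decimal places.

With y = 0.0865:
  t   CF        PV=CF/(1+0.0865)^t    t·PV        t(t+1)·PV
  1        25.00        23.0097        23.0097          46.0193
  2        25.00        21.1778        42.3556         127.0667
  3        25.00        19.4917        58.4752         233.9010
  4     1,025.00       735.5377     2,942.1508      14,710.7542
  Σ                    799.2169     3,065.9913      15,117.7412
P = 799.2169.
Convexity = Σ t(t+1)·PV / [P·(1+y)²] = 15,117.7412 / (799.2169 × 1.180482) = 16.02370.

16.02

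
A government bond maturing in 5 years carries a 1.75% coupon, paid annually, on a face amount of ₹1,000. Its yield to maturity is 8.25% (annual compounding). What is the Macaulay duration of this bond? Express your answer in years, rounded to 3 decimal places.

4.798 years

Periodic yield y = 0.0825. Discount each cash flow and weight by its year:
  t   CF        PV=CF/(1+0.0825)^t    t·PV
  1        17.50        16.1663        16.1663
  2        17.50        14.9342        29.8684
  3        17.50        13.7960        41.3881
  4        17.50        12.7446        50.9784
  5     1,017.50       684.5338     3,422.6690
  Σ                    742.1749     3,561.0702
Price P = Σ PV = 742.1749.
Macaulay duration = Σ(t·PV) / P = 3,561.0702 / 742.1749 = 4.79815 years.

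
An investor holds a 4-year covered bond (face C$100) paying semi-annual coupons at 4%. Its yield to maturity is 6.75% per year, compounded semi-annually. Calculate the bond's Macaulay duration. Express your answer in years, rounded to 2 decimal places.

3.72 years

Periodic yield y = 0.03375. Discount each cash flow and weight by its period:
  t   CF        PV=CF/(1+0.03375)^t    t·PV
  1         2.00         1.9347         1.9347
  2         2.00         1.8715         3.7431
  3         2.00         1.8104         5.4313
  4         2.00         1.7513         7.0053
  5         2.00         1.6942         8.4708
  6         2.00         1.6388         9.8330
  7         2.00         1.5853        11.0974
  8       102.00        78.2125       625.6997
  Σ                     90.4988       673.2153
Price P = Σ PV = 90.4988.
Macaulay duration = Σ(t·PV) / P = 673.2153 / 90.4988 = 7.43894 half-year periods.
In years: 7.43894 / 2 = 3.71947 years.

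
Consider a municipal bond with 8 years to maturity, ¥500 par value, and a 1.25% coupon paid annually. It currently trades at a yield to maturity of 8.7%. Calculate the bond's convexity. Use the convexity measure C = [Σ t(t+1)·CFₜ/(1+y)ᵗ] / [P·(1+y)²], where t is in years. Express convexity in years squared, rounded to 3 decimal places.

56.236

With y = 0.087:
  t   CF        PV=CF/(1+0.087)^t    t·PV        t(t+1)·PV
  1         6.25         5.7498         5.7498          11.4995
  2         6.25         5.2896        10.5792          31.7375
  3         6.25         4.8662        14.5986          58.3946
  4         6.25         4.4767        17.9070          89.5348
  5         6.25         4.1184        20.5922         123.5531
  6         6.25         3.7888        22.7329         159.1300
  7         6.25         3.4856        24.3990         195.1917
  8       506.25       259.7339     2,077.8714      18,700.8428
  Σ                    291.5090     2,194.4299      19,369.8839
P = 291.5090.
Convexity = Σ t(t+1)·PV / [P·(1+y)²] = 19,369.8839 / (291.5090 × 1.181569) = 56.23619.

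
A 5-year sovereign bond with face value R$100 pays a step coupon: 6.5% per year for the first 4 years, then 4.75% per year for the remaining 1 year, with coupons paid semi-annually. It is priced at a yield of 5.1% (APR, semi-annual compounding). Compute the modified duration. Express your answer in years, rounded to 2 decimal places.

Periodic yield y = 0.0255. First find Macaulay duration:
  t   CF        PV=CF/(1+0.0255)^t    t·PV
  1        3.250         3.1692         3.1692
  2        3.250         3.0904         6.1808
  3        3.250         3.0135         9.0406
  4        3.250         2.9386        11.7544
  5        3.250         2.8655        14.3277
  6        3.250         2.7943        16.7657
  7        3.250         2.7248        19.0736
  8        3.250         2.6570        21.2563
  9        2.375         1.8934        17.0406
  10     102.375        79.5861       795.8611
  Σ                    104.7329       914.4698
P = 104.7329; Macaulay duration = 914.4698 / 104.7329 = 8.73145 half-year periods = 4.36573 years.
Modified duration = D_Mac / (1 + y) = 4.36573 / 1.0255 = 4.25717 years.

4.26 years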